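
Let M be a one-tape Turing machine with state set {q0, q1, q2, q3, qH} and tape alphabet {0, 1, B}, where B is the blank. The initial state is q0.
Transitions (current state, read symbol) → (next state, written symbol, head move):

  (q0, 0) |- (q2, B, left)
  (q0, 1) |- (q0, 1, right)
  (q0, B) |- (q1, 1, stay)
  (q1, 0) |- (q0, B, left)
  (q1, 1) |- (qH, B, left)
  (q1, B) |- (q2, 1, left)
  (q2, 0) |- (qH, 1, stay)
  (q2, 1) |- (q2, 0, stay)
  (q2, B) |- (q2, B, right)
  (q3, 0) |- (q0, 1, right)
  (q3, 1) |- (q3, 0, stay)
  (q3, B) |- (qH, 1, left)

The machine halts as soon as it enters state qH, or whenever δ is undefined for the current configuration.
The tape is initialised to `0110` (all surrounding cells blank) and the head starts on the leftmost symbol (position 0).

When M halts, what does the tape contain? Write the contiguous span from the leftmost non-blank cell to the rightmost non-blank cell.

110

state=q0 head=0 tape=B[0]110   (q0,0)→(q2,B,left)
state=q2 head=-1 tape=[B]B110   (q2,B)→(q2,B,right)
state=q2 head=0 tape=B[B]110   (q2,B)→(q2,B,right)
state=q2 head=1 tape=BB[1]10   (q2,1)→(q2,0,stay)
state=q2 head=1 tape=BB[0]10   (q2,0)→(qH,1,stay)
state=qH head=1 tape=BB[1]10
The non-blank tape span at halt is 110.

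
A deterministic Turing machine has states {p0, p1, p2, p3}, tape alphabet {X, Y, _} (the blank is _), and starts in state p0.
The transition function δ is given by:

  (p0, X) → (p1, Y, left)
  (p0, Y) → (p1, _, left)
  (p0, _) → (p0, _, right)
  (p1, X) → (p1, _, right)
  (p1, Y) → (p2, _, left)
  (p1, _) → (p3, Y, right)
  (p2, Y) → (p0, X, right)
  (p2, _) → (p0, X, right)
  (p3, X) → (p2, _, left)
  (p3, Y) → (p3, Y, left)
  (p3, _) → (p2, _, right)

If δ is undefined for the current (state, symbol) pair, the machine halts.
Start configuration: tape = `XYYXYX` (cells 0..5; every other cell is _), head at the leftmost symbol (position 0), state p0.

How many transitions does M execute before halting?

p0 | __[X]YYXYX   read X → write Y, move left, go to p1
p1 | _[_]YYYXYX   read _ → write Y, move right, go to p3
p3 | _Y[Y]YYXYX   read Y → write Y, move left, go to p3
p3 | _[Y]YYYXYX   read Y → write Y, move left, go to p3
p3 | [_]YYYYXYX   read _ → write _, move right, go to p2
p2 | _[Y]YYYXYX   read Y → write X, move right, go to p0
p0 | _X[Y]YYXYX   read Y → write _, move left, go to p1
p1 | _[X]_YYXYX   read X → write _, move right, go to p1
p1 | __[_]YYXYX   read _ → write Y, move right, go to p3
p3 | __Y[Y]YXYX   read Y → write Y, move left, go to p3
p3 | __[Y]YYXYX   read Y → write Y, move left, go to p3
p3 | _[_]YYYXYX   read _ → write _, move right, go to p2
p2 | __[Y]YYXYX   read Y → write X, move right, go to p0
p0 | __X[Y]YXYX   read Y → write _, move left, go to p1
p1 | __[X]_YXYX   read X → write _, move right, go to p1
p1 | ___[_]YXYX   read _ → write Y, move right, go to p3
p3 | ___Y[Y]XYX   read Y → write Y, move left, go to p3
p3 | ___[Y]YXYX   read Y → write Y, move left, go to p3
p3 | __[_]YYXYX   read _ → write _, move right, go to p2
p2 | ___[Y]YXYX   read Y → write X, move right, go to p0
p0 | ___X[Y]XYX   read Y → write _, move left, go to p1
p1 | ___[X]_XYX   read X → write _, move right, go to p1
p1 | ____[_]XYX   read _ → write Y, move right, go to p3
p3 | ____Y[X]YX   read X → write _, move left, go to p2
p2 | ____[Y]_YX   read Y → write X, move right, go to p0
p0 | ____X[_]YX   read _ → write _, move right, go to p0
p0 | ____X_[Y]X   read Y → write _, move left, go to p1
p1 | ____X[_]_X   read _ → write Y, move right, go to p3
p3 | ____XY[_]X   read _ → write _, move right, go to p2
p2 | ____XY_[X]
M halts after 29 transitions.

29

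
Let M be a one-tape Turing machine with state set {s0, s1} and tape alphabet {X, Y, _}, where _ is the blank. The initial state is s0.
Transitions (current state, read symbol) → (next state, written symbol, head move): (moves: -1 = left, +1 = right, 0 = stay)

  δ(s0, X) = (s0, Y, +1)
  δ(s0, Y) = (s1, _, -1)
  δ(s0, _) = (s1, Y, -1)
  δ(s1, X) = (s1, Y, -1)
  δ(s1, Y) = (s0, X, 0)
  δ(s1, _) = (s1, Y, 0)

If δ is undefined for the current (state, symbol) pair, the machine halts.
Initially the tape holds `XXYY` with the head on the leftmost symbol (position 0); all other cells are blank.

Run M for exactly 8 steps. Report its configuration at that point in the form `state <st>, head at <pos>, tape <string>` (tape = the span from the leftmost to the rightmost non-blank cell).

state=s0 head=0 tape=[X]XYY   (s0,X)→(s0,Y,+1)
state=s0 head=1 tape=Y[X]YY   (s0,X)→(s0,Y,+1)
state=s0 head=2 tape=YY[Y]Y   (s0,Y)→(s1,_,-1)
state=s1 head=1 tape=Y[Y]_Y   (s1,Y)→(s0,X,0)
state=s0 head=1 tape=Y[X]_Y   (s0,X)→(s0,Y,+1)
state=s0 head=2 tape=YY[_]Y   (s0,_)→(s1,Y,-1)
state=s1 head=1 tape=Y[Y]YY   (s1,Y)→(s0,X,0)
state=s0 head=1 tape=Y[X]YY   (s0,X)→(s0,Y,+1)
state=s0 head=2 tape=YY[Y]Y
After 8 steps: state s0, head at 2, tape YYYY.

state s0, head at 2, tape YYYY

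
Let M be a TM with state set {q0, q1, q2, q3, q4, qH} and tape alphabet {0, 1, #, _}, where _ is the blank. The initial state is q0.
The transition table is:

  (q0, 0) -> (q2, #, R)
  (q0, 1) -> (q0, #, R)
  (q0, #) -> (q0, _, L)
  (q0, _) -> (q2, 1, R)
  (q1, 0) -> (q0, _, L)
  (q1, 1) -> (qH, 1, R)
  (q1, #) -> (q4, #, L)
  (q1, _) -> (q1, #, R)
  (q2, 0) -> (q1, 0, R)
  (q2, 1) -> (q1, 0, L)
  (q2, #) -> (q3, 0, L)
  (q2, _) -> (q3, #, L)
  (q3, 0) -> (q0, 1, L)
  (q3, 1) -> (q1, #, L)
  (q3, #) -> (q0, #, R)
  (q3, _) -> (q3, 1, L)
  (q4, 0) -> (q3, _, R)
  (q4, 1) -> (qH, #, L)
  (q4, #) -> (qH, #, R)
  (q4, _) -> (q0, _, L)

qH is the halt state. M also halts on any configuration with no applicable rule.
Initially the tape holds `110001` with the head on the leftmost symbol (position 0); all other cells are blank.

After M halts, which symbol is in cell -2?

#

state=q0 head=0 tape=__[1]10001   (q0,1)→(q0,#,R)
state=q0 head=1 tape=__#[1]0001   (q0,1)→(q0,#,R)
state=q0 head=2 tape=__##[0]001   (q0,0)→(q2,#,R)
state=q2 head=3 tape=__###[0]01   (q2,0)→(q1,0,R)
state=q1 head=4 tape=__###0[0]1   (q1,0)→(q0,_,L)
state=q0 head=3 tape=__###[0]_1   (q0,0)→(q2,#,R)
state=q2 head=4 tape=__####[_]1   (q2,_)→(q3,#,L)
state=q3 head=3 tape=__###[#]#1   (q3,#)→(q0,#,R)
state=q0 head=4 tape=__####[#]1   (q0,#)→(q0,_,L)
state=q0 head=3 tape=__###[#]_1   (q0,#)→(q0,_,L)
state=q0 head=2 tape=__##[#]__1   (q0,#)→(q0,_,L)
state=q0 head=1 tape=__#[#]___1   (q0,#)→(q0,_,L)
state=q0 head=0 tape=__[#]____1   (q0,#)→(q0,_,L)
state=q0 head=-1 tape=_[_]_____1   (q0,_)→(q2,1,R)
state=q2 head=0 tape=_1[_]____1   (q2,_)→(q3,#,L)
state=q3 head=-1 tape=_[1]#____1   (q3,1)→(q1,#,L)
state=q1 head=-2 tape=[_]##____1   (q1,_)→(q1,#,R)
state=q1 head=-1 tape=#[#]#____1   (q1,#)→(q4,#,L)
state=q4 head=-2 tape=[#]##____1   (q4,#)→(qH,#,R)
state=qH head=-1 tape=#[#]#____1
Cell -2 holds # when M halts.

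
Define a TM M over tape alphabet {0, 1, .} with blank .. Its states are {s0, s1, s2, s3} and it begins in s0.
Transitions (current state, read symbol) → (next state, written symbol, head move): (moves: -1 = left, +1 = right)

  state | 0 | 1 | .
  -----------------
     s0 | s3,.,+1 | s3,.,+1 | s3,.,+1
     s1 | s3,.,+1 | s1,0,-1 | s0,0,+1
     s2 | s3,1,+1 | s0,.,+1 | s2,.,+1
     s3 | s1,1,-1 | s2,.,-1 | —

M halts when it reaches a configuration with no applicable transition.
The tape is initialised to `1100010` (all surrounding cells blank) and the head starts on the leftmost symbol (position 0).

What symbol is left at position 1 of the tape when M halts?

0

s0 | [1]100010.   read 1 → write ., move +1, go to s3
s3 | .[1]00010.   read 1 → write ., move -1, go to s2
s2 | [.].00010.   read . → write ., move +1, go to s2
s2 | .[.]00010.   read . → write ., move +1, go to s2
s2 | ..[0]0010.   read 0 → write 1, move +1, go to s3
s3 | ..1[0]010.   read 0 → write 1, move -1, go to s1
s1 | ..[1]1010.   read 1 → write 0, move -1, go to s1
s1 | .[.]01010.   read . → write 0, move +1, go to s0
s0 | .0[0]1010.   read 0 → write ., move +1, go to s3
s3 | .0.[1]010.   read 1 → write ., move -1, go to s2
s2 | .0[.].010.   read . → write ., move +1, go to s2
s2 | .0.[.]010.   read . → write ., move +1, go to s2
s2 | .0..[0]10.   read 0 → write 1, move +1, go to s3
s3 | .0..1[1]0.   read 1 → write ., move -1, go to s2
s2 | .0..[1].0.   read 1 → write ., move +1, go to s0
s0 | .0...[.]0.   read . → write ., move +1, go to s3
s3 | .0....[0].   read 0 → write 1, move -1, go to s1
s1 | .0...[.]1.   read . → write 0, move +1, go to s0
s0 | .0...0[1].   read 1 → write ., move +1, go to s3
s3 | .0...0.[.]
Cell 1 holds 0 when M halts.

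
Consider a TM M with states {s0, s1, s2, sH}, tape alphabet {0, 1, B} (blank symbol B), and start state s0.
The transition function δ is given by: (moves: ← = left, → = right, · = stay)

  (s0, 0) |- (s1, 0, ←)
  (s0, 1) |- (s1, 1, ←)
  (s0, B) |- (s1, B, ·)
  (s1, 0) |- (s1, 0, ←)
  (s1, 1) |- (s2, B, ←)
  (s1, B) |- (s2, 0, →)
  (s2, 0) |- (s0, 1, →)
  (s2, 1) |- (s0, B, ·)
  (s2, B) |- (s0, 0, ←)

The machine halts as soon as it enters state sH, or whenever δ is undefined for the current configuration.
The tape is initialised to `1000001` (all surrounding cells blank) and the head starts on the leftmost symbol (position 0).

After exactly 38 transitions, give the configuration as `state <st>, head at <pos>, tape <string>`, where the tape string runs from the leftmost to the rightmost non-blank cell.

state s2, head at 7, tape 01111100

s0 | B[1]000001B   read 1 → write 1, move ←, go to s1
s1 | [B]1000001B   read B → write 0, move →, go to s2
s2 | 0[1]000001B   read 1 → write B, move ·, go to s0
s0 | 0[B]000001B   read B → write B, move ·, go to s1
s1 | 0[B]000001B   read B → write 0, move →, go to s2
s2 | 00[0]00001B   read 0 → write 1, move →, go to s0
s0 | 001[0]0001B   read 0 → write 0, move ←, go to s1
s1 | 00[1]00001B   read 1 → write B, move ←, go to s2
s2 | 0[0]B00001B   read 0 → write 1, move →, go to s0
s0 | 01[B]00001B   read B → write B, move ·, go to s1
s1 | 01[B]00001B   read B → write 0, move →, go to s2
s2 | 010[0]0001B   read 0 → write 1, move →, go to s0
s0 | 0101[0]001B   read 0 → write 0, move ←, go to s1
s1 | 010[1]0001B   read 1 → write B, move ←, go to s2
s2 | 01[0]B0001B   read 0 → write 1, move →, go to s0
s0 | 011[B]0001B   read B → write B, move ·, go to s1
s1 | 011[B]0001B   read B → write 0, move →, go to s2
s2 | 0110[0]001B   read 0 → write 1, move →, go to s0
s0 | 01101[0]01B   read 0 → write 0, move ←, go to s1
s1 | 0110[1]001B   read 1 → write B, move ←, go to s2
s2 | 011[0]B001B   read 0 → write 1, move →, go to s0
s0 | 0111[B]001B   read B → write B, move ·, go to s1
s1 | 0111[B]001B   read B → write 0, move →, go to s2
s2 | 01110[0]01B   read 0 → write 1, move →, go to s0
s0 | 011101[0]1B   read 0 → write 0, move ←, go to s1
s1 | 01110[1]01B   read 1 → write B, move ←, go to s2
s2 | 0111[0]B01B   read 0 → write 1, move →, go to s0
s0 | 01111[B]01B   read B → write B, move ·, go to s1
s1 | 01111[B]01B   read B → write 0, move →, go to s2
s2 | 011110[0]1B   read 0 → write 1, move →, go to s0
s0 | 0111101[1]B   read 1 → write 1, move ←, go to s1
s1 | 011110[1]1B   read 1 → write B, move ←, go to s2
s2 | 01111[0]B1B   read 0 → write 1, move →, go to s0
s0 | 011111[B]1B   read B → write B, move ·, go to s1
s1 | 011111[B]1B   read B → write 0, move →, go to s2
s2 | 0111110[1]B   read 1 → write B, move ·, go to s0
s0 | 0111110[B]B   read B → write B, move ·, go to s1
s1 | 0111110[B]B   read B → write 0, move →, go to s2
s2 | 01111100[B]
After 38 steps: state s2, head at 7, tape 01111100.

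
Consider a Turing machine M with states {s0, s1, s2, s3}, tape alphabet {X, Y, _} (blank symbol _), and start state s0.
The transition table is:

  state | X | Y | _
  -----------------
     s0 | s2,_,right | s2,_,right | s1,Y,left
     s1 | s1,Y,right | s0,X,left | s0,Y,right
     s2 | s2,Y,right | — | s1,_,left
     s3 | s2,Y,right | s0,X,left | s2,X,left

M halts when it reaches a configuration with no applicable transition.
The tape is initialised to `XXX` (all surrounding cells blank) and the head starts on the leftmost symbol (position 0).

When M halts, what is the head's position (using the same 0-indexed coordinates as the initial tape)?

state=s0 head=0 tape=__[X]XX_   (s0,X)→(s2,_,right)
state=s2 head=1 tape=___[X]X_   (s2,X)→(s2,Y,right)
state=s2 head=2 tape=___Y[X]_   (s2,X)→(s2,Y,right)
state=s2 head=3 tape=___YY[_]   (s2,_)→(s1,_,left)
state=s1 head=2 tape=___Y[Y]_   (s1,Y)→(s0,X,left)
state=s0 head=1 tape=___[Y]X_   (s0,Y)→(s2,_,right)
state=s2 head=2 tape=____[X]_   (s2,X)→(s2,Y,right)
state=s2 head=3 tape=____Y[_]   (s2,_)→(s1,_,left)
state=s1 head=2 tape=____[Y]_   (s1,Y)→(s0,X,left)
state=s0 head=1 tape=___[_]X_   (s0,_)→(s1,Y,left)
state=s1 head=0 tape=__[_]YX_   (s1,_)→(s0,Y,right)
state=s0 head=1 tape=__Y[Y]X_   (s0,Y)→(s2,_,right)
state=s2 head=2 tape=__Y_[X]_   (s2,X)→(s2,Y,right)
state=s2 head=3 tape=__Y_Y[_]   (s2,_)→(s1,_,left)
state=s1 head=2 tape=__Y_[Y]_   (s1,Y)→(s0,X,left)
state=s0 head=1 tape=__Y[_]X_   (s0,_)→(s1,Y,left)
state=s1 head=0 tape=__[Y]YX_   (s1,Y)→(s0,X,left)
state=s0 head=-1 tape=_[_]XYX_   (s0,_)→(s1,Y,left)
state=s1 head=-2 tape=[_]YXYX_   (s1,_)→(s0,Y,right)
state=s0 head=-1 tape=Y[Y]XYX_   (s0,Y)→(s2,_,right)
state=s2 head=0 tape=Y_[X]YX_   (s2,X)→(s2,Y,right)
state=s2 head=1 tape=Y_Y[Y]X_
At halt the head is at cell 1.

1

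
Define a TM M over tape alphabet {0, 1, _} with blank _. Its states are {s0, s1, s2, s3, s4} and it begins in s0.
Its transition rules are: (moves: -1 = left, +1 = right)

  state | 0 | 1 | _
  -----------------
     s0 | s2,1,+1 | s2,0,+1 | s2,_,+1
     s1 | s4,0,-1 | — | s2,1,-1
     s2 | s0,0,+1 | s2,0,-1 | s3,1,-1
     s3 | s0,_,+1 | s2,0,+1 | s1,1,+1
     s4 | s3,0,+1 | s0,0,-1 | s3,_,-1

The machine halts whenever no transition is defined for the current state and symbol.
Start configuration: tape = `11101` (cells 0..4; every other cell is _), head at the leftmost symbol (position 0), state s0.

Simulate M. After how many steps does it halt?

18

state=s0 head=0 tape=[1]1101__   (s0,1)→(s2,0,+1)
state=s2 head=1 tape=0[1]101__   (s2,1)→(s2,0,-1)
state=s2 head=0 tape=[0]0101__   (s2,0)→(s0,0,+1)
state=s0 head=1 tape=0[0]101__   (s0,0)→(s2,1,+1)
state=s2 head=2 tape=01[1]01__   (s2,1)→(s2,0,-1)
state=s2 head=1 tape=0[1]001__   (s2,1)→(s2,0,-1)
state=s2 head=0 tape=[0]0001__   (s2,0)→(s0,0,+1)
state=s0 head=1 tape=0[0]001__   (s0,0)→(s2,1,+1)
state=s2 head=2 tape=01[0]01__   (s2,0)→(s0,0,+1)
state=s0 head=3 tape=010[0]1__   (s0,0)→(s2,1,+1)
state=s2 head=4 tape=0101[1]__   (s2,1)→(s2,0,-1)
state=s2 head=3 tape=010[1]0__   (s2,1)→(s2,0,-1)
state=s2 head=2 tape=01[0]00__   (s2,0)→(s0,0,+1)
state=s0 head=3 tape=010[0]0__   (s0,0)→(s2,1,+1)
state=s2 head=4 tape=0101[0]__   (s2,0)→(s0,0,+1)
state=s0 head=5 tape=01010[_]_   (s0,_)→(s2,_,+1)
state=s2 head=6 tape=01010_[_]   (s2,_)→(s3,1,-1)
state=s3 head=5 tape=01010[_]1   (s3,_)→(s1,1,+1)
state=s1 head=6 tape=010101[1]
M halts after 18 transitions.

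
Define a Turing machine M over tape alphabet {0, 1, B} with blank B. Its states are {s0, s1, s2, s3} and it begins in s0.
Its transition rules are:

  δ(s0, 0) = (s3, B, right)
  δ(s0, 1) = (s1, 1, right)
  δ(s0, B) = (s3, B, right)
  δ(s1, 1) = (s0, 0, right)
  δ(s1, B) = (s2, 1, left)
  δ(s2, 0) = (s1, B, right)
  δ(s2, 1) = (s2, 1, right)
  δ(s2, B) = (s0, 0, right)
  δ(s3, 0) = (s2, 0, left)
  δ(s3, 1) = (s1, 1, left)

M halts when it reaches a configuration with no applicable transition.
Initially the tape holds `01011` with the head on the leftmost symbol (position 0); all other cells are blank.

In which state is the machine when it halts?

s3

state=s0 head=0 tape=B[0]1011BB   (s0,0)→(s3,B,right)
state=s3 head=1 tape=BB[1]011BB   (s3,1)→(s1,1,left)
state=s1 head=0 tape=B[B]1011BB   (s1,B)→(s2,1,left)
state=s2 head=-1 tape=[B]11011BB   (s2,B)→(s0,0,right)
state=s0 head=0 tape=0[1]1011BB   (s0,1)→(s1,1,right)
state=s1 head=1 tape=01[1]011BB   (s1,1)→(s0,0,right)
state=s0 head=2 tape=010[0]11BB   (s0,0)→(s3,B,right)
state=s3 head=3 tape=010B[1]1BB   (s3,1)→(s1,1,left)
state=s1 head=2 tape=010[B]11BB   (s1,B)→(s2,1,left)
state=s2 head=1 tape=01[0]111BB   (s2,0)→(s1,B,right)
state=s1 head=2 tape=01B[1]11BB   (s1,1)→(s0,0,right)
state=s0 head=3 tape=01B0[1]1BB   (s0,1)→(s1,1,right)
state=s1 head=4 tape=01B01[1]BB   (s1,1)→(s0,0,right)
state=s0 head=5 tape=01B010[B]B   (s0,B)→(s3,B,right)
state=s3 head=6 tape=01B010B[B]
No transition is defined for (s3, B); M halts in state s3.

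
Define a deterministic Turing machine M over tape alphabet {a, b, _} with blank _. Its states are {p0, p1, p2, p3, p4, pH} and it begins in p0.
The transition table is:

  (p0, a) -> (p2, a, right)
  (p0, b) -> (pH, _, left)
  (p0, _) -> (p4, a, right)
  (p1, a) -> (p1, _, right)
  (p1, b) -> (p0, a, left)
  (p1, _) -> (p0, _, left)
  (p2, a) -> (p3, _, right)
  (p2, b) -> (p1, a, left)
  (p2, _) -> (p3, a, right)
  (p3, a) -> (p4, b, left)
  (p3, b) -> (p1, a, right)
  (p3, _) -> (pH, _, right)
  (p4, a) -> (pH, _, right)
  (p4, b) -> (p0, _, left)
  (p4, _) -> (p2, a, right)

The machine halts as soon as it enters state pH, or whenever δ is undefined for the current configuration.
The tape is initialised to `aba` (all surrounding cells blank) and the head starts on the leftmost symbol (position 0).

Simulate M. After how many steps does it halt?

10

state=p0 head=0 tape=[a]ba____   (p0,a)→(p2,a,right)
state=p2 head=1 tape=a[b]a____   (p2,b)→(p1,a,left)
state=p1 head=0 tape=[a]aa____   (p1,a)→(p1,_,right)
state=p1 head=1 tape=_[a]a____   (p1,a)→(p1,_,right)
state=p1 head=2 tape=__[a]____   (p1,a)→(p1,_,right)
state=p1 head=3 tape=___[_]___   (p1,_)→(p0,_,left)
state=p0 head=2 tape=__[_]____   (p0,_)→(p4,a,right)
state=p4 head=3 tape=__a[_]___   (p4,_)→(p2,a,right)
state=p2 head=4 tape=__aa[_]__   (p2,_)→(p3,a,right)
state=p3 head=5 tape=__aaa[_]_   (p3,_)→(pH,_,right)
state=pH head=6 tape=__aaa_[_]
M halts after 10 transitions.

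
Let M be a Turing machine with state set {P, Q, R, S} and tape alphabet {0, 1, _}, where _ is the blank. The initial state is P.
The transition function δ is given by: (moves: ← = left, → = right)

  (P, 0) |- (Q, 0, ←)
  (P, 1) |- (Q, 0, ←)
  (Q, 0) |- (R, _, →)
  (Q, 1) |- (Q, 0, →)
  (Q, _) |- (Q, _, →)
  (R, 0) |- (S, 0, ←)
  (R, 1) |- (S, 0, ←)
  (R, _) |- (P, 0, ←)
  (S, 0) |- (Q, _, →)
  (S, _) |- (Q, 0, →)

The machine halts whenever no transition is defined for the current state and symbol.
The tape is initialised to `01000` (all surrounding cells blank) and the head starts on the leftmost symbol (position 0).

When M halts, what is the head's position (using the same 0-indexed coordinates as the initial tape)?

P | _[0]1000_   read 0 → write 0, move ←, go to Q
Q | [_]01000_   read _ → write _, move →, go to Q
Q | _[0]1000_   read 0 → write _, move →, go to R
R | __[1]000_   read 1 → write 0, move ←, go to S
S | _[_]0000_   read _ → write 0, move →, go to Q
Q | _0[0]000_   read 0 → write _, move →, go to R
R | _0_[0]00_   read 0 → write 0, move ←, go to S
S | _0[_]000_   read _ → write 0, move →, go to Q
Q | _00[0]00_   read 0 → write _, move →, go to R
R | _00_[0]0_   read 0 → write 0, move ←, go to S
S | _00[_]00_   read _ → write 0, move →, go to Q
Q | _000[0]0_   read 0 → write _, move →, go to R
R | _000_[0]_   read 0 → write 0, move ←, go to S
S | _000[_]0_   read _ → write 0, move →, go to Q
Q | _0000[0]_   read 0 → write _, move →, go to R
R | _0000_[_]   read _ → write 0, move ←, go to P
P | _0000[_]0
At halt the head is at cell 4.

4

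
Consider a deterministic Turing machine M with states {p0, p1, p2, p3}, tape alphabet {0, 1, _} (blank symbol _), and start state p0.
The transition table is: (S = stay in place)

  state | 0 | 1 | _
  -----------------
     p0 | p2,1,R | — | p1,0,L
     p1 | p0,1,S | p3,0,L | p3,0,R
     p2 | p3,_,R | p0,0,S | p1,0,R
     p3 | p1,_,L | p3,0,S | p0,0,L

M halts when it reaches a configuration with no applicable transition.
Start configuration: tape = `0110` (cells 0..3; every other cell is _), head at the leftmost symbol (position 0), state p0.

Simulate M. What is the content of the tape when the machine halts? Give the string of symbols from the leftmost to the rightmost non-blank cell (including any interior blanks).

p0 | ___[0]110_   read 0 → write 1, move R, go to p2
p2 | ___1[1]10_   read 1 → write 0, move S, go to p0
p0 | ___1[0]10_   read 0 → write 1, move R, go to p2
p2 | ___11[1]0_   read 1 → write 0, move S, go to p0
p0 | ___11[0]0_   read 0 → write 1, move R, go to p2
p2 | ___111[0]_   read 0 → write _, move R, go to p3
p3 | ___111_[_]   read _ → write 0, move L, go to p0
p0 | ___111[_]0   read _ → write 0, move L, go to p1
p1 | ___11[1]00   read 1 → write 0, move L, go to p3
p3 | ___1[1]000   read 1 → write 0, move S, go to p3
p3 | ___1[0]000   read 0 → write _, move L, go to p1
p1 | ___[1]_000   read 1 → write 0, move L, go to p3
p3 | __[_]0_000   read _ → write 0, move L, go to p0
p0 | _[_]00_000   read _ → write 0, move L, go to p1
p1 | [_]000_000   read _ → write 0, move R, go to p3
p3 | 0[0]00_000   read 0 → write _, move L, go to p1
p1 | [0]_00_000   read 0 → write 1, move S, go to p0
p0 | [1]_00_000
The non-blank tape span at halt is 1_00_000.

1_00_000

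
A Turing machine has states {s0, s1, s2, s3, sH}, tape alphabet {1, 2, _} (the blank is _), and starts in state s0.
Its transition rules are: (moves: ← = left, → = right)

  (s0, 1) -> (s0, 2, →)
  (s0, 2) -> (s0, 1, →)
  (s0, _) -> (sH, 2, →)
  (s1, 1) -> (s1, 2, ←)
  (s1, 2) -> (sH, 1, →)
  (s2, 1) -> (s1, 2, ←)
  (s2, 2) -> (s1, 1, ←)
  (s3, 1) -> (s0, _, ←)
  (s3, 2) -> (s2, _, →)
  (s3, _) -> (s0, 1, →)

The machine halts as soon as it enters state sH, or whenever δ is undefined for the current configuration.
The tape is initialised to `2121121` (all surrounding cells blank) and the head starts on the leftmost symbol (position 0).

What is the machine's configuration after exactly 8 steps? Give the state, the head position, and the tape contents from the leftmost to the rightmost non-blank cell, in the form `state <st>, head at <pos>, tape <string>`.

state sH, head at 8, tape 12122122

s0 | [2]121121__   read 2 → write 1, move →, go to s0
s0 | 1[1]21121__   read 1 → write 2, move →, go to s0
s0 | 12[2]1121__   read 2 → write 1, move →, go to s0
s0 | 121[1]121__   read 1 → write 2, move →, go to s0
s0 | 1212[1]21__   read 1 → write 2, move →, go to s0
s0 | 12122[2]1__   read 2 → write 1, move →, go to s0
s0 | 121221[1]__   read 1 → write 2, move →, go to s0
s0 | 1212212[_]_   read _ → write 2, move →, go to sH
sH | 12122122[_]
After 8 steps: state sH, head at 8, tape 12122122.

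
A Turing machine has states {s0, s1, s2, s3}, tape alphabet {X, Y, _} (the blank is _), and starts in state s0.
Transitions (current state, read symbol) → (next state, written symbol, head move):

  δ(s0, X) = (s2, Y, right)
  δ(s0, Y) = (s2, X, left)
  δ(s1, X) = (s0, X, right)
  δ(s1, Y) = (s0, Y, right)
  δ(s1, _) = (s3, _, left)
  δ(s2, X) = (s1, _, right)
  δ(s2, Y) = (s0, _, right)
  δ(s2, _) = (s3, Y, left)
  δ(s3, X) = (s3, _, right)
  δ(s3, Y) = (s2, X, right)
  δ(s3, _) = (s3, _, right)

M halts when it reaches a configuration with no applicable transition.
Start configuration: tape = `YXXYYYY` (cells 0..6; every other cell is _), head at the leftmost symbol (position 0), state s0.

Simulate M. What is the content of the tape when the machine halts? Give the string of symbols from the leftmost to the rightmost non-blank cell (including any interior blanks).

state=s0 head=0 tape=__[Y]XXYYYY__   (s0,Y)→(s2,X,left)
state=s2 head=-1 tape=_[_]XXXYYYY__   (s2,_)→(s3,Y,left)
state=s3 head=-2 tape=[_]YXXXYYYY__   (s3,_)→(s3,_,right)
state=s3 head=-1 tape=_[Y]XXXYYYY__   (s3,Y)→(s2,X,right)
state=s2 head=0 tape=_X[X]XXYYYY__   (s2,X)→(s1,_,right)
state=s1 head=1 tape=_X_[X]XYYYY__   (s1,X)→(s0,X,right)
state=s0 head=2 tape=_X_X[X]YYYY__   (s0,X)→(s2,Y,right)
state=s2 head=3 tape=_X_XY[Y]YYY__   (s2,Y)→(s0,_,right)
state=s0 head=4 tape=_X_XY_[Y]YY__   (s0,Y)→(s2,X,left)
state=s2 head=3 tape=_X_XY[_]XYY__   (s2,_)→(s3,Y,left)
state=s3 head=2 tape=_X_X[Y]YXYY__   (s3,Y)→(s2,X,right)
state=s2 head=3 tape=_X_XX[Y]XYY__   (s2,Y)→(s0,_,right)
state=s0 head=4 tape=_X_XX_[X]YY__   (s0,X)→(s2,Y,right)
state=s2 head=5 tape=_X_XX_Y[Y]Y__   (s2,Y)→(s0,_,right)
state=s0 head=6 tape=_X_XX_Y_[Y]__   (s0,Y)→(s2,X,left)
state=s2 head=5 tape=_X_XX_Y[_]X__   (s2,_)→(s3,Y,left)
state=s3 head=4 tape=_X_XX_[Y]YX__   (s3,Y)→(s2,X,right)
state=s2 head=5 tape=_X_XX_X[Y]X__   (s2,Y)→(s0,_,right)
state=s0 head=6 tape=_X_XX_X_[X]__   (s0,X)→(s2,Y,right)
state=s2 head=7 tape=_X_XX_X_Y[_]_   (s2,_)→(s3,Y,left)
state=s3 head=6 tape=_X_XX_X_[Y]Y_   (s3,Y)→(s2,X,right)
state=s2 head=7 tape=_X_XX_X_X[Y]_   (s2,Y)→(s0,_,right)
state=s0 head=8 tape=_X_XX_X_X_[_]
The non-blank tape span at halt is X_XX_X_X.

X_XX_X_X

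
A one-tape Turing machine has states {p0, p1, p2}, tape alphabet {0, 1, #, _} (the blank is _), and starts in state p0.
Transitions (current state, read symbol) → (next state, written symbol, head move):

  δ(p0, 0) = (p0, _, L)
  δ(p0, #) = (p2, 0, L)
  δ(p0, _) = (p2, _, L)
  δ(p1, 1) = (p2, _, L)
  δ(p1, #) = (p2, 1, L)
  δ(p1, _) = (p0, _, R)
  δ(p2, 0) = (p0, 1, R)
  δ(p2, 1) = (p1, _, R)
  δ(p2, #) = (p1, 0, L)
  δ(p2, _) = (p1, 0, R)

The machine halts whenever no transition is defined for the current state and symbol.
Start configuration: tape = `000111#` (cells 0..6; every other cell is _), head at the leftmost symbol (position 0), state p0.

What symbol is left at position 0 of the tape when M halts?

_

p0 | __[0]00111#   read 0 → write _, move L, go to p0
p0 | _[_]_00111#   read _ → write _, move L, go to p2
p2 | [_]__00111#   read _ → write 0, move R, go to p1
p1 | 0[_]_00111#   read _ → write _, move R, go to p0
p0 | 0_[_]00111#   read _ → write _, move L, go to p2
p2 | 0[_]_00111#   read _ → write 0, move R, go to p1
p1 | 00[_]00111#   read _ → write _, move R, go to p0
p0 | 00_[0]0111#   read 0 → write _, move L, go to p0
p0 | 00[_]_0111#   read _ → write _, move L, go to p2
p2 | 0[0]__0111#   read 0 → write 1, move R, go to p0
p0 | 01[_]_0111#   read _ → write _, move L, go to p2
p2 | 0[1]__0111#   read 1 → write _, move R, go to p1
p1 | 0_[_]_0111#   read _ → write _, move R, go to p0
p0 | 0__[_]0111#   read _ → write _, move L, go to p2
p2 | 0_[_]_0111#   read _ → write 0, move R, go to p1
p1 | 0_0[_]0111#   read _ → write _, move R, go to p0
p0 | 0_0_[0]111#   read 0 → write _, move L, go to p0
p0 | 0_0[_]_111#   read _ → write _, move L, go to p2
p2 | 0_[0]__111#   read 0 → write 1, move R, go to p0
p0 | 0_1[_]_111#   read _ → write _, move L, go to p2
p2 | 0_[1]__111#   read 1 → write _, move R, go to p1
p1 | 0__[_]_111#   read _ → write _, move R, go to p0
p0 | 0___[_]111#   read _ → write _, move L, go to p2
p2 | 0__[_]_111#   read _ → write 0, move R, go to p1
p1 | 0__0[_]111#   read _ → write _, move R, go to p0
p0 | 0__0_[1]11#
Cell 0 holds _ when M halts.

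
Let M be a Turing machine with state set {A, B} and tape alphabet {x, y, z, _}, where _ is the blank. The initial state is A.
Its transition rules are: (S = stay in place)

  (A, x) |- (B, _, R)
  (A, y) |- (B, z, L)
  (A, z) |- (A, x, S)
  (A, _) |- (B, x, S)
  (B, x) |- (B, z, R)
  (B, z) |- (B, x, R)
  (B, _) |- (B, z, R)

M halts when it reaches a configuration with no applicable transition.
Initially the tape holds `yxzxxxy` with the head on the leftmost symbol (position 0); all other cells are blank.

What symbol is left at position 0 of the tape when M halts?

A | _[y]xzxxxy   read y → write z, move L, go to B
B | [_]zxzxxxy   read _ → write z, move R, go to B
B | z[z]xzxxxy   read z → write x, move R, go to B
B | zx[x]zxxxy   read x → write z, move R, go to B
B | zxz[z]xxxy   read z → write x, move R, go to B
B | zxzx[x]xxy   read x → write z, move R, go to B
B | zxzxz[x]xy   read x → write z, move R, go to B
B | zxzxzz[x]y   read x → write z, move R, go to B
B | zxzxzzz[y]
Cell 0 holds x when M halts.

x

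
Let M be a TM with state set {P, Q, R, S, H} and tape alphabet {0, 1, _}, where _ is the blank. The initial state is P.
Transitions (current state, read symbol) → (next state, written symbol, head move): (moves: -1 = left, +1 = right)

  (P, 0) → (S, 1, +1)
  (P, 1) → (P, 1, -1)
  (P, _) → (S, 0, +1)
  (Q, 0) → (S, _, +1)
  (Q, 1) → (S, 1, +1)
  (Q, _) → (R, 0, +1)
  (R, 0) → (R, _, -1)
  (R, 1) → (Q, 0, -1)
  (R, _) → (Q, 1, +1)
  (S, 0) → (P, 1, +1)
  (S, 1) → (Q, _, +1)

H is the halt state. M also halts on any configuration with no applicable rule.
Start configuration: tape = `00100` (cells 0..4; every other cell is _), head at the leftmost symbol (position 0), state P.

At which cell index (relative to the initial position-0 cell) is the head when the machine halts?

state=P head=0 tape=_[0]0100__   (P,0)→(S,1,+1)
state=S head=1 tape=_1[0]100__   (S,0)→(P,1,+1)
state=P head=2 tape=_11[1]00__   (P,1)→(P,1,-1)
state=P head=1 tape=_1[1]100__   (P,1)→(P,1,-1)
state=P head=0 tape=_[1]1100__   (P,1)→(P,1,-1)
state=P head=-1 tape=[_]11100__   (P,_)→(S,0,+1)
state=S head=0 tape=0[1]1100__   (S,1)→(Q,_,+1)
state=Q head=1 tape=0_[1]100__   (Q,1)→(S,1,+1)
state=S head=2 tape=0_1[1]00__   (S,1)→(Q,_,+1)
state=Q head=3 tape=0_1_[0]0__   (Q,0)→(S,_,+1)
state=S head=4 tape=0_1__[0]__   (S,0)→(P,1,+1)
state=P head=5 tape=0_1__1[_]_   (P,_)→(S,0,+1)
state=S head=6 tape=0_1__10[_]
At halt the head is at cell 6.

6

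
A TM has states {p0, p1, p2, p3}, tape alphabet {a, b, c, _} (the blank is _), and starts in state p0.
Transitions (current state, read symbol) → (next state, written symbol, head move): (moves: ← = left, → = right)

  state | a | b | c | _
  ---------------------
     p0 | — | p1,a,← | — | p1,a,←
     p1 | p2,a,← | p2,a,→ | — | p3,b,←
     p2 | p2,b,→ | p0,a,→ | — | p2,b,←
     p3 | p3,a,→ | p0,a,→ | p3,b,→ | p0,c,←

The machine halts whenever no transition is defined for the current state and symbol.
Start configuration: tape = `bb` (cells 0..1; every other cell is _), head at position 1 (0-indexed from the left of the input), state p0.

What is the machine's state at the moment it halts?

p0 | b[b]__   read b → write a, move ←, go to p1
p1 | [b]a__   read b → write a, move →, go to p2
p2 | a[a]__   read a → write b, move →, go to p2
p2 | ab[_]_   read _ → write b, move ←, go to p2
p2 | a[b]b_   read b → write a, move →, go to p0
p0 | aa[b]_   read b → write a, move ←, go to p1
p1 | a[a]a_   read a → write a, move ←, go to p2
p2 | [a]aa_   read a → write b, move →, go to p2
p2 | b[a]a_   read a → write b, move →, go to p2
p2 | bb[a]_   read a → write b, move →, go to p2
p2 | bbb[_]   read _ → write b, move ←, go to p2
p2 | bb[b]b   read b → write a, move →, go to p0
p0 | bba[b]   read b → write a, move ←, go to p1
p1 | bb[a]a   read a → write a, move ←, go to p2
p2 | b[b]aa   read b → write a, move →, go to p0
p0 | ba[a]a
No transition is defined for (p0, a); M halts in state p0.

p0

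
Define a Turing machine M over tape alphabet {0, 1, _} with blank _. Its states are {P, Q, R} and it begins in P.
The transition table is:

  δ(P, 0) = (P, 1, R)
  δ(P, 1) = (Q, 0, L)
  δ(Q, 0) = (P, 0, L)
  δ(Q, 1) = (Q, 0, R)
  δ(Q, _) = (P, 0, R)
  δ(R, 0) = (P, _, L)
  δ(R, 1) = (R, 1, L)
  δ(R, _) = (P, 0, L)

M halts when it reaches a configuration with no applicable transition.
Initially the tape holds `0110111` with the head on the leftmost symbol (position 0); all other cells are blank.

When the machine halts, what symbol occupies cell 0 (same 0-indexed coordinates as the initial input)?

P | [0]110111_   read 0 → write 1, move R, go to P
P | 1[1]10111_   read 1 → write 0, move L, go to Q
Q | [1]010111_   read 1 → write 0, move R, go to Q
Q | 0[0]10111_   read 0 → write 0, move L, go to P
P | [0]010111_   read 0 → write 1, move R, go to P
P | 1[0]10111_   read 0 → write 1, move R, go to P
P | 11[1]0111_   read 1 → write 0, move L, go to Q
Q | 1[1]00111_   read 1 → write 0, move R, go to Q
Q | 10[0]0111_   read 0 → write 0, move L, go to P
P | 1[0]00111_   read 0 → write 1, move R, go to P
P | 11[0]0111_   read 0 → write 1, move R, go to P
P | 111[0]111_   read 0 → write 1, move R, go to P
P | 1111[1]11_   read 1 → write 0, move L, go to Q
Q | 111[1]011_   read 1 → write 0, move R, go to Q
Q | 1110[0]11_   read 0 → write 0, move L, go to P
P | 111[0]011_   read 0 → write 1, move R, go to P
P | 1111[0]11_   read 0 → write 1, move R, go to P
P | 11111[1]1_   read 1 → write 0, move L, go to Q
Q | 1111[1]01_   read 1 → write 0, move R, go to Q
Q | 11110[0]1_   read 0 → write 0, move L, go to P
P | 1111[0]01_   read 0 → write 1, move R, go to P
P | 11111[0]1_   read 0 → write 1, move R, go to P
P | 111111[1]_   read 1 → write 0, move L, go to Q
Q | 11111[1]0_   read 1 → write 0, move R, go to Q
Q | 111110[0]_   read 0 → write 0, move L, go to P
P | 11111[0]0_   read 0 → write 1, move R, go to P
P | 111111[0]_   read 0 → write 1, move R, go to P
P | 1111111[_]
Cell 0 holds 1 when M halts.

1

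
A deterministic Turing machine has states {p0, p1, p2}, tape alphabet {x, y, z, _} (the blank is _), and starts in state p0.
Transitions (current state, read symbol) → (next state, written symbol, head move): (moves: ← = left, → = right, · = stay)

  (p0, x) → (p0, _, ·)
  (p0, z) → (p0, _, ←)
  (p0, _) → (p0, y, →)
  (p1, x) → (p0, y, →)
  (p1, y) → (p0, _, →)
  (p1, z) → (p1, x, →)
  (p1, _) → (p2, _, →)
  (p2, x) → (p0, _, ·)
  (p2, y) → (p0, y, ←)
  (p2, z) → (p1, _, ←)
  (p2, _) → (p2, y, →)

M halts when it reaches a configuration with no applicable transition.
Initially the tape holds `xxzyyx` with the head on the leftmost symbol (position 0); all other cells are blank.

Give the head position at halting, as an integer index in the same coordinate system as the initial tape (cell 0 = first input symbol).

p0 | [x]xzyyx   read x → write _, move ·, go to p0
p0 | [_]xzyyx   read _ → write y, move →, go to p0
p0 | y[x]zyyx   read x → write _, move ·, go to p0
p0 | y[_]zyyx   read _ → write y, move →, go to p0
p0 | yy[z]yyx   read z → write _, move ←, go to p0
p0 | y[y]_yyx
At halt the head is at cell 1.

1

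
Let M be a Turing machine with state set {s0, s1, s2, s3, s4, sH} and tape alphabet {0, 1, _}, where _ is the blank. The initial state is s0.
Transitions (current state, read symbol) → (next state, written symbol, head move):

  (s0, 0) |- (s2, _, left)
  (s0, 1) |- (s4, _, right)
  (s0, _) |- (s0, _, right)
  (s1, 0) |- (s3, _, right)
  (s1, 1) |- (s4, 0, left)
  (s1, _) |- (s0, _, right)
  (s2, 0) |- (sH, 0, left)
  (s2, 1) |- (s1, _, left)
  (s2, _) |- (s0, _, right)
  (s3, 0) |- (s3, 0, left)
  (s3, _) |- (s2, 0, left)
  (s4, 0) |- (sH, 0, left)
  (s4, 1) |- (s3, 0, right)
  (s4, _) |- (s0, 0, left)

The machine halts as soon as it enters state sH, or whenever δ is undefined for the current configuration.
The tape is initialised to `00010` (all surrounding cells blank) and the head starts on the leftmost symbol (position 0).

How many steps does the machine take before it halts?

state=s0 head=0 tape=_[0]0010   (s0,0)→(s2,_,left)
state=s2 head=-1 tape=[_]_0010   (s2,_)→(s0,_,right)
state=s0 head=0 tape=_[_]0010   (s0,_)→(s0,_,right)
state=s0 head=1 tape=__[0]010   (s0,0)→(s2,_,left)
state=s2 head=0 tape=_[_]_010   (s2,_)→(s0,_,right)
state=s0 head=1 tape=__[_]010   (s0,_)→(s0,_,right)
state=s0 head=2 tape=___[0]10   (s0,0)→(s2,_,left)
state=s2 head=1 tape=__[_]_10   (s2,_)→(s0,_,right)
state=s0 head=2 tape=___[_]10   (s0,_)→(s0,_,right)
state=s0 head=3 tape=____[1]0   (s0,1)→(s4,_,right)
state=s4 head=4 tape=_____[0]   (s4,0)→(sH,0,left)
state=sH head=3 tape=____[_]0
M halts after 11 transitions.

11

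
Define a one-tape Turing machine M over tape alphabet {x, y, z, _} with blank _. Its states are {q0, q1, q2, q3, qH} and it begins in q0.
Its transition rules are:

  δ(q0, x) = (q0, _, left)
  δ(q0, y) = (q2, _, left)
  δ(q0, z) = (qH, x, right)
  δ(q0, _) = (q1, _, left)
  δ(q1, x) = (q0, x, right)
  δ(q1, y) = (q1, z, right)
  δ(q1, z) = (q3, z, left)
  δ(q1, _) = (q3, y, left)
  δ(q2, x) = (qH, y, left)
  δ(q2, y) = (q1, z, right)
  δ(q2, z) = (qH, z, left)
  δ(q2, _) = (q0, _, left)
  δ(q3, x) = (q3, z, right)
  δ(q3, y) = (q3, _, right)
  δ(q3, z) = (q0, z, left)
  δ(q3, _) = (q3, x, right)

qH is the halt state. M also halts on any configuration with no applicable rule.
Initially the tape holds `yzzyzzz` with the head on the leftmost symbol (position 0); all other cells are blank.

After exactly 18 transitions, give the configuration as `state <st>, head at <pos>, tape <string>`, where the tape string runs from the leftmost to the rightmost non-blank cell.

state q1, head at -4, tape x____zzyzzz

state=q0 head=0 tape=____[y]zzyzzz   (q0,y)→(q2,_,left)
state=q2 head=-1 tape=___[_]_zzyzzz   (q2,_)→(q0,_,left)
state=q0 head=-2 tape=__[_]__zzyzzz   (q0,_)→(q1,_,left)
state=q1 head=-3 tape=_[_]___zzyzzz   (q1,_)→(q3,y,left)
state=q3 head=-4 tape=[_]y___zzyzzz   (q3,_)→(q3,x,right)
state=q3 head=-3 tape=x[y]___zzyzzz   (q3,y)→(q3,_,right)
state=q3 head=-2 tape=x_[_]__zzyzzz   (q3,_)→(q3,x,right)
state=q3 head=-1 tape=x_x[_]_zzyzzz   (q3,_)→(q3,x,right)
state=q3 head=0 tape=x_xx[_]zzyzzz   (q3,_)→(q3,x,right)
state=q3 head=1 tape=x_xxx[z]zyzzz   (q3,z)→(q0,z,left)
state=q0 head=0 tape=x_xx[x]zzyzzz   (q0,x)→(q0,_,left)
state=q0 head=-1 tape=x_x[x]_zzyzzz   (q0,x)→(q0,_,left)
state=q0 head=-2 tape=x_[x]__zzyzzz   (q0,x)→(q0,_,left)
state=q0 head=-3 tape=x[_]___zzyzzz   (q0,_)→(q1,_,left)
state=q1 head=-4 tape=[x]____zzyzzz   (q1,x)→(q0,x,right)
state=q0 head=-3 tape=x[_]___zzyzzz   (q0,_)→(q1,_,left)
state=q1 head=-4 tape=[x]____zzyzzz   (q1,x)→(q0,x,right)
state=q0 head=-3 tape=x[_]___zzyzzz   (q0,_)→(q1,_,left)
state=q1 head=-4 tape=[x]____zzyzzz
After 18 steps: state q1, head at -4, tape x____zzyzzz.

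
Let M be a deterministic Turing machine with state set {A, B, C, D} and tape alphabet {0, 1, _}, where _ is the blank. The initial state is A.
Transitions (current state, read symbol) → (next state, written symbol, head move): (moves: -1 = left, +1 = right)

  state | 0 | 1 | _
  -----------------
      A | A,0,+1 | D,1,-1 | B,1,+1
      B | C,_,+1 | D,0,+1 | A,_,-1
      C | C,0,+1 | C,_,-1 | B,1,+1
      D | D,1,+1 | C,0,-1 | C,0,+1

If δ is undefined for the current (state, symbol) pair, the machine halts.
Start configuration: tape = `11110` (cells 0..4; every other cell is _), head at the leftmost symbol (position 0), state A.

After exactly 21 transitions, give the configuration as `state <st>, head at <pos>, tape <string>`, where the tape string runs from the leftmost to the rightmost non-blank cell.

A | _[1]1110__   read 1 → write 1, move -1, go to D
D | [_]11110__   read _ → write 0, move +1, go to C
C | 0[1]1110__   read 1 → write _, move -1, go to C
C | [0]_1110__   read 0 → write 0, move +1, go to C
C | 0[_]1110__   read _ → write 1, move +1, go to B
B | 01[1]110__   read 1 → write 0, move +1, go to D
D | 010[1]10__   read 1 → write 0, move -1, go to C
C | 01[0]010__   read 0 → write 0, move +1, go to C
C | 010[0]10__   read 0 → write 0, move +1, go to C
C | 0100[1]0__   read 1 → write _, move -1, go to C
C | 010[0]_0__   read 0 → write 0, move +1, go to C
C | 0100[_]0__   read _ → write 1, move +1, go to B
B | 01001[0]__   read 0 → write _, move +1, go to C
C | 01001_[_]_   read _ → write 1, move +1, go to B
B | 01001_1[_]   read _ → write _, move -1, go to A
A | 01001_[1]_   read 1 → write 1, move -1, go to D
D | 01001[_]1_   read _ → write 0, move +1, go to C
C | 010010[1]_   read 1 → write _, move -1, go to C
C | 01001[0]__   read 0 → write 0, move +1, go to C
C | 010010[_]_   read _ → write 1, move +1, go to B
B | 0100101[_]   read _ → write _, move -1, go to A
A | 010010[1]_
After 21 steps: state A, head at 5, tape 0100101.

state A, head at 5, tape 0100101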